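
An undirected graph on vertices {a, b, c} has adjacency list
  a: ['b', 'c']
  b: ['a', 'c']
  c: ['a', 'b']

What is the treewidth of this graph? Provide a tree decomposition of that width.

Treewidth 2.
One optimal decomposition is:
Bags: B1 = {a, b, c}
Tree: (single bag)

A single bag containing all 3 vertices is trivially a valid decomposition of width 2. Conversely, {a, b, c} is a clique of size 3, and the vertices of any clique must share a bag in every tree decomposition; so some bag has ≥ 3 vertices and tw(G) ≥ 2. Hence tw(G) = 2 exactly.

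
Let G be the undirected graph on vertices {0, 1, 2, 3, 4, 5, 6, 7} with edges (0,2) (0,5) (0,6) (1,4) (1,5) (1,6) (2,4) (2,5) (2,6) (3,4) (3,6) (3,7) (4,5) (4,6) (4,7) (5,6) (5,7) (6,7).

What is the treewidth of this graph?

A width-3 tree decomposition is:
Bags: B1 = {1, 4, 5, 6}  B2 = {4, 5, 6, 7}  B3 = {2, 4, 5, 6}  B4 = {0, 2, 5, 6}  B5 = {3, 4, 6, 7}
Tree: B1–B2, B2–B3, B3–B4, B2–B5
The largest bag has 4 vertices, giving width 3; this decomposition certifies tw(G) ≤ 3. Conversely, {0, 2, 5, 6} is a clique of size 4, and the vertices of any clique must share a bag in every tree decomposition; so some bag has ≥ 4 vertices and tw(G) ≥ 3. The upper and lower bounds meet at 3, so that is the treewidth.

3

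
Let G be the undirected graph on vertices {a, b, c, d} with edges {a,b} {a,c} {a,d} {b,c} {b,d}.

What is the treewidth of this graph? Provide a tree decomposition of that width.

Every bag has size at most 3, so the width is 3 − 1 = 2 and tw(G) ≤ 2. On the other hand G contains the 3-clique {a, b, d}. A clique must lie in a single bag of any decomposition, so no decomposition can have width below 2. Hence tw(G) = 2 exactly.

Treewidth 2.
One optimal decomposition is:
Bags: B1 = {a, b, d}  B2 = {a, b, c}
Tree: B1–B2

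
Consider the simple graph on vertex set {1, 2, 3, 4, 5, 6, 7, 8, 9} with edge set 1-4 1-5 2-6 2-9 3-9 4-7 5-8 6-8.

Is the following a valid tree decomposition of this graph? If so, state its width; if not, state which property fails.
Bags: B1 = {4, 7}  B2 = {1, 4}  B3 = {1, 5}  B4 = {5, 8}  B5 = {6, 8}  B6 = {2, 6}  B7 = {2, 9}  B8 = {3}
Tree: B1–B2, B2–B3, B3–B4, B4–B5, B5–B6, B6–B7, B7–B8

A tree decomposition must satisfy three properties: every vertex lies in some bag; for every edge, both endpoints lie together in some bag; and for every vertex, the bags containing it form a connected subtree. Here edge (9,3) lies in no bag, so the decomposition is invalid.

No — edge (9,3) lies in no bag.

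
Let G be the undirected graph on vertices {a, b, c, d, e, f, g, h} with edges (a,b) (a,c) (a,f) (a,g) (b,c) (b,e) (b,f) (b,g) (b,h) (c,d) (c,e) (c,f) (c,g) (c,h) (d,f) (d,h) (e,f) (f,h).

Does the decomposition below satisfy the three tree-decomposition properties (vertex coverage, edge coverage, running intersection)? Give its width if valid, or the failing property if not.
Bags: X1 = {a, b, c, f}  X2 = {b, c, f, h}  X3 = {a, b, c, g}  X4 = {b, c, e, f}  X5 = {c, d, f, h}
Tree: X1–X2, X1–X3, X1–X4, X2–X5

Yes; width 3.

Checking the three conditions: (i) the bags cover all of {a, b, c, d, e, f, g, h}; (ii) for each edge, some bag contains both endpoints; (iii) the bags containing any fixed vertex form a subtree. All hold, so the decomposition is valid with width 4 − 1 = 3.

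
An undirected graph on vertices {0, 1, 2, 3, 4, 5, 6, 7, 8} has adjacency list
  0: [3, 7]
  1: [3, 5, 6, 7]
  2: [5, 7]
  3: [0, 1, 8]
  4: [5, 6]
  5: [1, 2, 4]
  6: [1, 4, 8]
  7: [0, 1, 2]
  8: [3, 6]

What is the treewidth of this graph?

3

A width-3 tree decomposition is:
Bags: B1 = {0, 3, 7, 8}  B2 = {1, 3, 7, 8}  B3 = {1, 6, 7, 8}  B4 = {1, 2, 6, 7}  B5 = {1, 2, 5, 6}  B6 = {2, 4, 5, 6}
Tree: B1–B2, B2–B3, B3–B4, B4–B5, B5–B6
The largest bag has 4 vertices, giving width 3; this decomposition certifies tw(G) ≤ 3. For the lower bound: the 4 vertex sets {0,3,8}, {7}, {1}, {2,4,5,6} are disjoint, each induces a connected subgraph, and every pair is joined by at least one edge of G. Contracting each set to a single vertex therefore yields K_{4} as a minor, and since treewidth is minor-monotone, tw(G) ≥ tw(K_{4}) = 3. The upper and lower bounds meet at 3, so that is the treewidth.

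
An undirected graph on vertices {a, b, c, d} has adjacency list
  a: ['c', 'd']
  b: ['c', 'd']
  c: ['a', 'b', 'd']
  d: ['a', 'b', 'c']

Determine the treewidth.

2

A width-2 tree decomposition is:
Bags: B1 = {b, c, d}  B2 = {a, c, d}
Tree: B1–B2
The largest bag has 3 vertices, giving width 2; this decomposition certifies tw(G) ≤ 2. Conversely, {a, c, d} is a clique of size 3, and the vertices of any clique must share a bag in every tree decomposition; so some bag has ≥ 3 vertices and tw(G) ≥ 2. Hence tw(G) = 2 exactly.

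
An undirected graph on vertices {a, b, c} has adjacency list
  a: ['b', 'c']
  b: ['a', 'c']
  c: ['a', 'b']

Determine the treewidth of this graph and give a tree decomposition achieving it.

With just one bag of size 3, the width is 3 − 1 = 2, so tw(G) ≤ 2. For the lower bound, the 3 vertices {a, b, c} are pairwise adjacent, and any tree decomposition puts a clique entirely inside one bag — forcing width ≥ 2. Hence tw(G) = 2 exactly.

Treewidth 2.
One optimal decomposition is:
Bags: B1 = {a, b, c}
Tree: (single bag)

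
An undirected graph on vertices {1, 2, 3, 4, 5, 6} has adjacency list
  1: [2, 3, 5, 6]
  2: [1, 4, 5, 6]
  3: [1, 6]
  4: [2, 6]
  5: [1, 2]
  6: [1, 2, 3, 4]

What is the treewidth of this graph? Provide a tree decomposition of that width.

Treewidth 2.
One such decomposition:
Bags: B1 = {1, 3, 6}  B2 = {1, 2, 6}  B3 = {1, 2, 5}  B4 = {2, 4, 6}
Tree: B1–B2, B2–B3, B2–B4

The largest bag has 3 vertices, giving width 2; this decomposition certifies tw(G) ≤ 2. On the other hand G contains the 3-clique {1, 2, 5}. A clique must lie in a single bag of any decomposition, so no decomposition can have width below 2. The upper and lower bounds meet at 2, so that is the treewidth.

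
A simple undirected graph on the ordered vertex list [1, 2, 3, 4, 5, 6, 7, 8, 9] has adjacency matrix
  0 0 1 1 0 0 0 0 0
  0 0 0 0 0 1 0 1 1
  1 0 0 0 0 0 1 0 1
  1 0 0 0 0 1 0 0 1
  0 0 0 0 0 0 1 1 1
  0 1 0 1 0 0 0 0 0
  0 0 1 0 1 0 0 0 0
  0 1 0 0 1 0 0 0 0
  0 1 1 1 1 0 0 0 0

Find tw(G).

A width-3 tree decomposition is:
Bags: B1 = {1, 2, 4, 6}  B2 = {1, 2, 4, 9}  B3 = {1, 2, 3, 9}  B4 = {2, 3, 8, 9}  B5 = {3, 5, 8, 9}  B6 = {3, 5, 7, 8}
Tree: B1–B2, B2–B3, B3–B4, B4–B5, B5–B6
Every bag has size at most 4, so the width is 4 − 1 = 3 and tw(G) ≤ 3. For the lower bound: the 4 vertex sets {1,4,6}, {2}, {9}, {3,5,7,8} are disjoint, each induces a connected subgraph, and every pair is joined by at least one edge of G. Contracting each set to a single vertex therefore yields K_{4} as a minor, and since treewidth is minor-monotone, tw(G) ≥ tw(K_{4}) = 3. Combining the bounds, tw(G) = 3.

3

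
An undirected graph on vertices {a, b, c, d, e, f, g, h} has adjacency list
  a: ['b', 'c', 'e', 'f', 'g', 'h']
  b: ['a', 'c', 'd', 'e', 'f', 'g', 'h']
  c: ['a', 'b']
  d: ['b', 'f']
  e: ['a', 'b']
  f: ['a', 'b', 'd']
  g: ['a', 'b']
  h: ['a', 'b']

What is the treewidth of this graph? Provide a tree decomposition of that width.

Treewidth 2.
One such decomposition:
Bags: B1 = {a, b, h}  B2 = {a, b, e}  B3 = {a, b, f}  B4 = {a, b, g}  B5 = {a, b, c}  B6 = {b, d, f}
Tree: B1–B2, B1–B3, B2–B4, B2–B5, B3–B6

Every bag has size at most 3, so the width is 3 − 1 = 2 and tw(G) ≤ 2. For the lower bound, the 3 vertices {b, d, f} are pairwise adjacent, and any tree decomposition puts a clique entirely inside one bag — forcing width ≥ 2. Hence tw(G) = 2 exactly.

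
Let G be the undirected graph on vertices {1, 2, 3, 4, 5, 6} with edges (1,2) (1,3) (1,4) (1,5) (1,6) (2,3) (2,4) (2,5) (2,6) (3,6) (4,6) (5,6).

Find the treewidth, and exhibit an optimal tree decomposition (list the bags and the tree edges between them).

Treewidth 3.
One optimal decomposition is:
Bags: B1 = {1, 2, 3, 6}  B2 = {1, 2, 5, 6}  B3 = {1, 2, 4, 6}
Tree: B1–B2, B1–B3

Every bag has size at most 4, so the width is 4 − 1 = 3 and tw(G) ≤ 3. For the lower bound, the 4 vertices {1, 2, 3, 6} are pairwise adjacent, and any tree decomposition puts a clique entirely inside one bag — forcing width ≥ 3. Hence tw(G) = 3 exactly.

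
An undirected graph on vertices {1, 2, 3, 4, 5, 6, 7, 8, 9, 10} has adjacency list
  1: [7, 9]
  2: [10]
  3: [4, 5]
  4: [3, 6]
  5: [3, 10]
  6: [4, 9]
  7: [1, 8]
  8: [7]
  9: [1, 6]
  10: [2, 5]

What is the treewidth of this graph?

1

A width-1 tree decomposition is:
Bags: B1 = {2, 10}  B2 = {5, 10}  B3 = {3, 5}  B4 = {3, 4}  B5 = {4, 6}  B6 = {6, 9}  B7 = {1, 9}  B8 = {1, 7}  B9 = {7, 8}
Tree: B1–B2, B2–B3, B3–B4, B4–B5, B5–B6, B6–B7, B7–B8, B8–B9
Each bag holds 2 vertices, so the decomposition has width 1, which upper-bounds the treewidth. Since G has at least one edge (e.g. 2–10), it is not an edgeless graph, so tw(G) ≥ 1. The upper and lower bounds meet at 1, so that is the treewidth.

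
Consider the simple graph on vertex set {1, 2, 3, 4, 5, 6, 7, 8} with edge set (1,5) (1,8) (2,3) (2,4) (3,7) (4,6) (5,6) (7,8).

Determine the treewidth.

2

A width-2 tree decomposition is:
Bags: B1 = {3, 7, 8}  B2 = {2, 3, 8}  B3 = {2, 4, 8}  B4 = {4, 6, 8}  B5 = {5, 6, 8}  B6 = {1, 5, 8}
Tree: B1–B2, B2–B3, B3–B4, B4–B5, B5–B6
The largest bag has 3 vertices, giving width 2; this decomposition certifies tw(G) ≤ 2. Since 8–7–3–2–4–6–5–1–8 is a cycle in G, G is not acyclic. Forests are exactly the graphs of treewidth ≤ 1, so tw(G) ≥ 2. Therefore the treewidth is 2.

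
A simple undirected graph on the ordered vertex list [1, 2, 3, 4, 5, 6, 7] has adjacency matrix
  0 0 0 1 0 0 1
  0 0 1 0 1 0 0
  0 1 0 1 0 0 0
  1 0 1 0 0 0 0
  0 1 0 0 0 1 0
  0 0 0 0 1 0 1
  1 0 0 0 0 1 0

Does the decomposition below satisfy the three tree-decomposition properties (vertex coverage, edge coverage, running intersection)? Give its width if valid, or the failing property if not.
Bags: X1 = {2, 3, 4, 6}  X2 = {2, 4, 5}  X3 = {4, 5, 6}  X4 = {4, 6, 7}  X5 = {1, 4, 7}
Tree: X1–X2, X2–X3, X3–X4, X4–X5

A tree decomposition must satisfy three properties: every vertex lies in some bag; for every edge, both endpoints lie together in some bag; and for every vertex, the bags containing it form a connected subtree. Here bags containing vertex 6 are not connected in the tree, so the decomposition is invalid.

No — bags containing vertex 6 are not connected in the tree.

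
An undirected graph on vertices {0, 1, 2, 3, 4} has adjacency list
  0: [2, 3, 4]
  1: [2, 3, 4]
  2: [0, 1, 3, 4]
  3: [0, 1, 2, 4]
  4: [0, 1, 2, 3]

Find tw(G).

3

A width-3 tree decomposition is:
Bags: B1 = {0, 2, 3, 4}  B2 = {1, 2, 3, 4}
Tree: B1–B2
The largest bag has 4 vertices, giving width 3; this decomposition certifies tw(G) ≤ 3. On the other hand G contains the 4-clique {0, 2, 3, 4}. A clique must lie in a single bag of any decomposition, so no decomposition can have width below 3. Therefore the treewidth is 3.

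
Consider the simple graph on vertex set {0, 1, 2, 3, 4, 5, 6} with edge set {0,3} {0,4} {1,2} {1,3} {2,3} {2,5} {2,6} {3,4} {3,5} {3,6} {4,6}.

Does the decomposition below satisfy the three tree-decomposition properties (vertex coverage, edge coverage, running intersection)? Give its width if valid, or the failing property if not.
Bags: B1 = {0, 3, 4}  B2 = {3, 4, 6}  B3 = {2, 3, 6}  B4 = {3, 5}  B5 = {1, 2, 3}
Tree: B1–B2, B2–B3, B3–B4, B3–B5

A tree decomposition must satisfy three properties: every vertex lies in some bag; for every edge, both endpoints lie together in some bag; and for every vertex, the bags containing it form a connected subtree. Here edge (2,5) lies in no bag, so the decomposition is invalid.

No — edge (2,5) lies in no bag.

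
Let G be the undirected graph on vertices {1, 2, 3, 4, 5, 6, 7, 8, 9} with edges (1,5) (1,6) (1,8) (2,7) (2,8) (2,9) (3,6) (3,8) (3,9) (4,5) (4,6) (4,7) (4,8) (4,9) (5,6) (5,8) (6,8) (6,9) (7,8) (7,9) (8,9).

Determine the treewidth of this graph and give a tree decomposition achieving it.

Treewidth 3.
One optimal decomposition is:
Bags: B1 = {4, 6, 8, 9}  B2 = {4, 7, 8, 9}  B3 = {4, 5, 6, 8}  B4 = {1, 5, 6, 8}  B5 = {3, 6, 8, 9}  B6 = {2, 7, 8, 9}
Tree: B1–B2, B1–B3, B3–B4, B1–B5, B2–B6

Each bag holds 4 vertices, so the decomposition has width 3, which upper-bounds the treewidth. For the lower bound, the 4 vertices {2, 7, 8, 9} are pairwise adjacent, and any tree decomposition puts a clique entirely inside one bag — forcing width ≥ 3. The upper and lower bounds meet at 3, so that is the treewidth.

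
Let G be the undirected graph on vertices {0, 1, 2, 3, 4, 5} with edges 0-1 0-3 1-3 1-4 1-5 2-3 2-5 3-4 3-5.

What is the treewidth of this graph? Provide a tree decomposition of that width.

Each bag holds 3 vertices, so the decomposition has width 2, which upper-bounds the treewidth. On the other hand G contains the 3-clique {0, 1, 3}. A clique must lie in a single bag of any decomposition, so no decomposition can have width below 2. Therefore the treewidth is 2.

Treewidth 2.
One optimal decomposition is:
Bags: B1 = {0, 1, 3}  B2 = {1, 3, 5}  B3 = {1, 3, 4}  B4 = {2, 3, 5}
Tree: B1–B2, B1–B3, B2–B4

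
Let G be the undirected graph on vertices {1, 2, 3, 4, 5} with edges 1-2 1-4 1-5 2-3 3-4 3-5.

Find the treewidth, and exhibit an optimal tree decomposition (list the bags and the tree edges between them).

Treewidth 2.
Bags: B1 = {1, 2, 3}  B2 = {1, 3, 5}  B3 = {1, 3, 4}
Tree: B1–B2, B2–B3

Each bag holds 3 vertices, so the decomposition has width 2, which upper-bounds the treewidth. Since 2–1–5–3–2 is a cycle in G, G is not acyclic. Forests are exactly the graphs of treewidth ≤ 1, so tw(G) ≥ 2. The upper and lower bounds meet at 2, so that is the treewidth.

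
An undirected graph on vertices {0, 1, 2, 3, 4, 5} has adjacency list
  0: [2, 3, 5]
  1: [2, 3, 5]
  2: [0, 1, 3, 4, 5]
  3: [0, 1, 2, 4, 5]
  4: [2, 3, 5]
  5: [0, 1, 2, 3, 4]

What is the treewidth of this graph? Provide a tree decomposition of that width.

Every bag has size at most 4, so the width is 4 − 1 = 3 and tw(G) ≤ 3. On the other hand G contains the 4-clique {0, 2, 3, 5}. A clique must lie in a single bag of any decomposition, so no decomposition can have width below 3. Therefore the treewidth is 3.

Treewidth 3.
Bags: B1 = {1, 2, 3, 5}  B2 = {0, 2, 3, 5}  B3 = {2, 3, 4, 5}
Tree: B1–B2, B2–B3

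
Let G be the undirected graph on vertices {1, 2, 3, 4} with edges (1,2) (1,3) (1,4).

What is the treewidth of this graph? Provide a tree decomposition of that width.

Every bag has size at most 2, so the width is 2 − 1 = 1 and tw(G) ≤ 1. Any graph with an edge has treewidth ≥ 1, and G has the edge 4–1. Hence tw(G) = 1 exactly.

Treewidth 1.
Bags: B1 = {1, 4}  B2 = {1, 3}  B3 = {1, 2}
Tree: B1–B2, B2–B3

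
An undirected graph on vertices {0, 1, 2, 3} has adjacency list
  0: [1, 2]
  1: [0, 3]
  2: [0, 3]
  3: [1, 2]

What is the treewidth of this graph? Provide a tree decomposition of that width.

Treewidth 2.
Bags: B1 = {0, 2, 3}  B2 = {0, 1, 3}
Tree: B1–B2

The largest bag has 3 vertices, giving width 2; this decomposition certifies tw(G) ≤ 2. The edges 0–2–3–1–0 form a cycle, so G is not a tree and its treewidth is at least 2. The upper and lower bounds meet at 2, so that is the treewidth.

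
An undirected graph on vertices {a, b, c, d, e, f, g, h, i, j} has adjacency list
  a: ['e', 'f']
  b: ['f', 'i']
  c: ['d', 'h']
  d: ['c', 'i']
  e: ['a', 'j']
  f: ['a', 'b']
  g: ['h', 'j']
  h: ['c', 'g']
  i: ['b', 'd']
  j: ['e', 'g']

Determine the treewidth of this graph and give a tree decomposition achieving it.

The largest bag has 3 vertices, giving width 2; this decomposition certifies tw(G) ≤ 2. Since e–a–f–b–i–d–c–h–g–j–e is a cycle in G, G is not acyclic. Forests are exactly the graphs of treewidth ≤ 1, so tw(G) ≥ 2. The upper and lower bounds meet at 2, so that is the treewidth.

Treewidth 2.
One such decomposition:
Bags: B1 = {a, e, f}  B2 = {b, e, f}  B3 = {b, e, i}  B4 = {d, e, i}  B5 = {c, d, e}  B6 = {c, e, h}  B7 = {e, g, h}  B8 = {e, g, j}
Tree: B1–B2, B2–B3, B3–B4, B4–B5, B5–B6, B6–B7, B7–B8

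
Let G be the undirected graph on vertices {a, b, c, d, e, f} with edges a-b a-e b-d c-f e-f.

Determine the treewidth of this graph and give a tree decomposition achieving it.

The largest bag has 2 vertices, giving width 1; this decomposition certifies tw(G) ≤ 1. Any graph with an edge has treewidth ≥ 1, and G has the edge c–f. Combining the bounds, tw(G) = 1.

Treewidth 1.
One optimal decomposition is:
Bags: B1 = {c, f}  B2 = {e, f}  B3 = {a, e}  B4 = {a, b}  B5 = {b, d}
Tree: B1–B2, B2–B3, B3–B4, B4–B5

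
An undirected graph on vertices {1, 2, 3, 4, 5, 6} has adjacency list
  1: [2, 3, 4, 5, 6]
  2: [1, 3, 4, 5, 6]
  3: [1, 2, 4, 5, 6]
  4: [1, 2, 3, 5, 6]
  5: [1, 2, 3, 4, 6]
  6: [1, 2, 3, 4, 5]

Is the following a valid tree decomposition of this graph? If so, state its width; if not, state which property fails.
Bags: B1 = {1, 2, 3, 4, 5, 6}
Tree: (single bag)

Yes; width 5.

Vertex coverage: the bags together contain {1, 2, 3, 4, 5, 6}, the full vertex set. Edge coverage: each edge of G has both endpoints in at least one bag. Running intersection: for every vertex, the bags containing it form a connected subtree. All three properties hold, so this is a valid tree decomposition of width max|bag| − 1 = 5, and hence tw(G) ≤ 5.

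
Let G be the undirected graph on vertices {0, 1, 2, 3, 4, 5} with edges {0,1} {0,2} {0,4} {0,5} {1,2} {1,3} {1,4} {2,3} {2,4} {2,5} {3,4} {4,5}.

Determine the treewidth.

A width-3 tree decomposition is:
Bags: B1 = {0, 1, 2, 4}  B2 = {0, 2, 4, 5}  B3 = {1, 2, 3, 4}
Tree: B1–B2, B1–B3
The largest bag has 4 vertices, giving width 3; this decomposition certifies tw(G) ≤ 3. Conversely, {0, 1, 2, 4} is a clique of size 4, and the vertices of any clique must share a bag in every tree decomposition; so some bag has ≥ 4 vertices and tw(G) ≥ 3. Therefore the treewidth is 3.

3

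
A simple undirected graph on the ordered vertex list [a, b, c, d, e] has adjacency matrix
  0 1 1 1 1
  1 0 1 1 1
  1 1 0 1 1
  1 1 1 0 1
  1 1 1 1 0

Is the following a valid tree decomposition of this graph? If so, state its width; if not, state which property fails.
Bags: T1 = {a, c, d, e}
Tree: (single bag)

No — vertex b appears in no bag.

A tree decomposition must satisfy three properties: every vertex lies in some bag; for every edge, both endpoints lie together in some bag; and for every vertex, the bags containing it form a connected subtree. Here vertex b appears in no bag, so the decomposition is invalid.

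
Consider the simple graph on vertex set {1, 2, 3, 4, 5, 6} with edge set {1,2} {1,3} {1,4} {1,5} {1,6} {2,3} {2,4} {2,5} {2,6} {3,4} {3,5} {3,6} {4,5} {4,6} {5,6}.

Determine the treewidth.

A width-5 tree decomposition is:
Bags: B1 = {1, 2, 3, 4, 5, 6}
Tree: (single bag)
A single bag containing all 6 vertices is trivially a valid decomposition of width 5. Conversely, {1, 2, 3, 4, 5, 6} is a clique of size 6, and the vertices of any clique must share a bag in every tree decomposition; so some bag has ≥ 6 vertices and tw(G) ≥ 5. Hence tw(G) = 5 exactly.

5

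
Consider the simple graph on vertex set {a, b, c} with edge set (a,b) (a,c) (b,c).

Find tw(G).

2

A width-2 tree decomposition is:
Bags: B1 = {a, b, c}
Tree: (single bag)
With just one bag of size 3, the width is 3 − 1 = 2, so tw(G) ≤ 2. On the other hand G contains the 3-clique {a, b, c}. A clique must lie in a single bag of any decomposition, so no decomposition can have width below 2. The upper and lower bounds meet at 2, so that is the treewidth.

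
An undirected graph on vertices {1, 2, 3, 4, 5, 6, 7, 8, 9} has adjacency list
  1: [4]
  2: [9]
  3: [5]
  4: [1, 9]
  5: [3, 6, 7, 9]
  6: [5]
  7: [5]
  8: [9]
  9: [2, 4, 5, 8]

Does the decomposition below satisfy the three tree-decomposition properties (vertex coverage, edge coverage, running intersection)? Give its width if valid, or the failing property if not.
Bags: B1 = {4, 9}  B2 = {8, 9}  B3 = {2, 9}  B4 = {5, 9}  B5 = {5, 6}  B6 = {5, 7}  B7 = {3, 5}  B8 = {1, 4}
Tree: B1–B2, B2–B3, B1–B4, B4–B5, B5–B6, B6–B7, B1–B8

Yes; width 1.

Vertex coverage: the bags together contain {1, 2, 3, 4, 5, 6, 7, 8, 9}, the full vertex set. Edge coverage: each edge of G has both endpoints in at least one bag. Running intersection: for every vertex, the bags containing it form a connected subtree. All three properties hold, so this is a valid tree decomposition of width max|bag| − 1 = 1, and hence tw(G) ≤ 1.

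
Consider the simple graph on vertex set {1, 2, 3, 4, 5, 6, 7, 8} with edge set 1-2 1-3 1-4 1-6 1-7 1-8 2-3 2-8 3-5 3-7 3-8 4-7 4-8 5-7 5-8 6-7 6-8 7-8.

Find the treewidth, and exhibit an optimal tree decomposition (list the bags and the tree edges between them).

Each bag holds 4 vertices, so the decomposition has width 3, which upper-bounds the treewidth. Conversely, {1, 2, 3, 8} is a clique of size 4, and the vertices of any clique must share a bag in every tree decomposition; so some bag has ≥ 4 vertices and tw(G) ≥ 3. The upper and lower bounds meet at 3, so that is the treewidth.

Treewidth 3.
One optimal decomposition is:
Bags: B1 = {1, 3, 7, 8}  B2 = {1, 6, 7, 8}  B3 = {3, 5, 7, 8}  B4 = {1, 4, 7, 8}  B5 = {1, 2, 3, 8}
Tree: B1–B2, B1–B3, B2–B4, B1–B5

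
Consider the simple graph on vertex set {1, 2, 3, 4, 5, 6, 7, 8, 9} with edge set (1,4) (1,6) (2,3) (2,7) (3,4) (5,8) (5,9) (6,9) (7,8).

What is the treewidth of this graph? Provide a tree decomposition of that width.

Each bag holds 3 vertices, so the decomposition has width 2, which upper-bounds the treewidth. Since 4–3–2–7–8–5–9–6–1–4 is a cycle in G, G is not acyclic. Forests are exactly the graphs of treewidth ≤ 1, so tw(G) ≥ 2. Therefore the treewidth is 2.

Treewidth 2.
One optimal decomposition is:
Bags: B1 = {2, 3, 4}  B2 = {2, 4, 7}  B3 = {4, 7, 8}  B4 = {4, 5, 8}  B5 = {4, 5, 9}  B6 = {4, 6, 9}  B7 = {1, 4, 6}
Tree: B1–B2, B2–B3, B3–B4, B4–B5, B5–B6, B6–B7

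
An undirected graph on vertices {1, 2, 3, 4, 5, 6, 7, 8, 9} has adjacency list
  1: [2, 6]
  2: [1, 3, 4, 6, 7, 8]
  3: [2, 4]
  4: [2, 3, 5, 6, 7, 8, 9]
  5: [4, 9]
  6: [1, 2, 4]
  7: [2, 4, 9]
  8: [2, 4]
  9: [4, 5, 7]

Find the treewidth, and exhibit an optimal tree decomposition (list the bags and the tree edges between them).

Every bag has size at most 3, so the width is 3 − 1 = 2 and tw(G) ≤ 2. For the lower bound, the 3 vertices {1, 2, 6} are pairwise adjacent, and any tree decomposition puts a clique entirely inside one bag — forcing width ≥ 2. Therefore the treewidth is 2.

Treewidth 2.
Bags: B1 = {4, 7, 9}  B2 = {2, 4, 7}  B3 = {2, 3, 4}  B4 = {4, 5, 9}  B5 = {2, 4, 8}  B6 = {2, 4, 6}  B7 = {1, 2, 6}
Tree: B1–B2, B2–B3, B1–B4, B3–B5, B2–B6, B6–B7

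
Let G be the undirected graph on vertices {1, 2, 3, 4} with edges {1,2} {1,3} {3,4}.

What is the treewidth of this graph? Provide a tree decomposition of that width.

The largest bag has 2 vertices, giving width 1; this decomposition certifies tw(G) ≤ 1. G has an edge, so its treewidth is at least 1. Therefore the treewidth is 1.

Treewidth 1.
Bags: B1 = {1, 2}  B2 = {1, 3}  B3 = {3, 4}
Tree: B1–B2, B2–B3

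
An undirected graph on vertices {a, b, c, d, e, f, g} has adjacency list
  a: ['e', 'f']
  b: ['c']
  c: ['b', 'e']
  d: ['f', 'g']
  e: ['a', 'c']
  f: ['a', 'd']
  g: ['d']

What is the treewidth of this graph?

1

A width-1 tree decomposition is:
Bags: B1 = {b, c}  B2 = {c, e}  B3 = {a, e}  B4 = {a, f}  B5 = {d, f}  B6 = {d, g}
Tree: B1–B2, B2–B3, B3–B4, B4–B5, B5–B6
Every bag has size at most 2, so the width is 2 − 1 = 1 and tw(G) ≤ 1. Any graph with an edge has treewidth ≥ 1, and G has the edge b–c. Combining the bounds, tw(G) = 1.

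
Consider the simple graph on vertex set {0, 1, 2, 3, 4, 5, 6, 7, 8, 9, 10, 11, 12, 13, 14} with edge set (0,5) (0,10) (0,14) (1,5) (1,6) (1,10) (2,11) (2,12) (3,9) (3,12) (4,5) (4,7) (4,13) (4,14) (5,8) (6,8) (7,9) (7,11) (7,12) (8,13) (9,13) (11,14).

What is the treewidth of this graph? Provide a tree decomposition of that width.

Treewidth 3.
One optimal decomposition is:
Bags: B1 = {1, 6, 8, 10}  B2 = {1, 5, 8, 10}  B3 = {0, 5, 8, 10}  B4 = {0, 5, 8, 13}  B5 = {0, 4, 5, 13}  B6 = {0, 4, 13, 14}  B7 = {4, 9, 13, 14}  B8 = {4, 7, 9, 14}  B9 = {7, 9, 11, 14}  B10 = {3, 7, 9, 11}  B11 = {3, 7, 11, 12}  B12 = {2, 3, 11, 12}
Tree: B1–B2, B2–B3, B3–B4, B4–B5, B5–B6, B6–B7, B7–B8, B8–B9, B9–B10, B10–B11, B11–B12

Each bag holds 4 vertices, so the decomposition has width 3, which upper-bounds the treewidth. For the lower bound: the 4 vertex sets {1,6,10}, {8}, {5}, {0,4,13,14} are disjoint, each induces a connected subgraph, and every pair is joined by at least one edge of G. Contracting each set to a single vertex therefore yields K_{4} as a minor, and since treewidth is minor-monotone, tw(G) ≥ tw(K_{4}) = 3. Therefore the treewidth is 3.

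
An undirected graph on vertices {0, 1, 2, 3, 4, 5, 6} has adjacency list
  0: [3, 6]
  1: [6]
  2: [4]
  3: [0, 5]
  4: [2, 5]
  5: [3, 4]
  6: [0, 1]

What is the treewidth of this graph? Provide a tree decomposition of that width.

The largest bag has 2 vertices, giving width 1; this decomposition certifies tw(G) ≤ 1. Since G has at least one edge (e.g. 2–4), it is not an edgeless graph, so tw(G) ≥ 1. Therefore the treewidth is 1.

Treewidth 1.
One optimal decomposition is:
Bags: B1 = {2, 4}  B2 = {4, 5}  B3 = {3, 5}  B4 = {0, 3}  B5 = {0, 6}  B6 = {1, 6}
Tree: B1–B2, B2–B3, B3–B4, B4–B5, B5–B6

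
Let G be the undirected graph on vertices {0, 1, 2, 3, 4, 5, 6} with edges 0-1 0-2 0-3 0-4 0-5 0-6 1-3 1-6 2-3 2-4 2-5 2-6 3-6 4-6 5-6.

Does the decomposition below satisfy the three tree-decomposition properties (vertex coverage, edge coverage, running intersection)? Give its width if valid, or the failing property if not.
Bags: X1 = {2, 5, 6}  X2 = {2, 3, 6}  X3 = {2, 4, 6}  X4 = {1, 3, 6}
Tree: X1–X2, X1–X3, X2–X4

A tree decomposition must satisfy three properties: every vertex lies in some bag; for every edge, both endpoints lie together in some bag; and for every vertex, the bags containing it form a connected subtree. Here vertex 0 appears in no bag, so the decomposition is invalid.

No — vertex 0 appears in no bag.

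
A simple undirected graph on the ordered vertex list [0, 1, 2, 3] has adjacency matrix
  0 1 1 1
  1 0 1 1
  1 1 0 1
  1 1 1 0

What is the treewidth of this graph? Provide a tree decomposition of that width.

Treewidth 3.
One such decomposition:
Bags: B1 = {0, 1, 2, 3}
Tree: (single bag)

With just one bag of size 4, the width is 4 − 1 = 3, so tw(G) ≤ 3. Conversely, {0, 1, 2, 3} is a clique of size 4, and the vertices of any clique must share a bag in every tree decomposition; so some bag has ≥ 4 vertices and tw(G) ≥ 3. Therefore the treewidth is 3.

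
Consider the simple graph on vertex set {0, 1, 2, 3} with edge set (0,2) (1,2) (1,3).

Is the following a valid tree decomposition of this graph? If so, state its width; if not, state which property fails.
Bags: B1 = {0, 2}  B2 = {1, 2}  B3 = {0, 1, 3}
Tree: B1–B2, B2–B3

No — bags containing vertex 0 are not connected in the tree.

A tree decomposition must satisfy three properties: every vertex lies in some bag; for every edge, both endpoints lie together in some bag; and for every vertex, the bags containing it form a connected subtree. Here bags containing vertex 0 are not connected in the tree, so the decomposition is invalid.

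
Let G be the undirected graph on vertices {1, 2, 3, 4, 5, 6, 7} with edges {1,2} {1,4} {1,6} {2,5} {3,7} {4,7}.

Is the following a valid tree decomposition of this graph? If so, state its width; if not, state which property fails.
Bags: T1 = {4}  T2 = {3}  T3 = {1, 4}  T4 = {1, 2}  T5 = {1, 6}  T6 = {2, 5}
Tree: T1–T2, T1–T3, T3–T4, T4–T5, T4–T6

A tree decomposition must satisfy three properties: every vertex lies in some bag; for every edge, both endpoints lie together in some bag; and for every vertex, the bags containing it form a connected subtree. Here vertex 7 appears in no bag, so the decomposition is invalid.

No — vertex 7 appears in no bag.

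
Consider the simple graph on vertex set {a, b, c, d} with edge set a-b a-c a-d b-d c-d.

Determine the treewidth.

A width-2 tree decomposition is:
Bags: B1 = {a, c, d}  B2 = {a, b, d}
Tree: B1–B2
The largest bag has 3 vertices, giving width 2; this decomposition certifies tw(G) ≤ 2. For the lower bound, the 3 vertices {a, c, d} are pairwise adjacent, and any tree decomposition puts a clique entirely inside one bag — forcing width ≥ 2. The upper and lower bounds meet at 2, so that is the treewidth.

2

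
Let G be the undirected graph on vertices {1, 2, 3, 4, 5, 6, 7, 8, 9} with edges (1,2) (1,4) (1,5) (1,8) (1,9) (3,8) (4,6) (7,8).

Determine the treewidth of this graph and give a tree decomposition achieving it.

Treewidth 1.
One optimal decomposition is:
Bags: B1 = {4, 6}  B2 = {1, 4}  B3 = {1, 2}  B4 = {1, 8}  B5 = {3, 8}  B6 = {7, 8}  B7 = {1, 9}  B8 = {1, 5}
Tree: B1–B2, B2–B3, B3–B4, B4–B5, B4–B6, B4–B7, B2–B8

Each bag holds 2 vertices, so the decomposition has width 1, which upper-bounds the treewidth. Since G has at least one edge (e.g. 4–6), it is not an edgeless graph, so tw(G) ≥ 1. Combining the bounds, tw(G) = 1.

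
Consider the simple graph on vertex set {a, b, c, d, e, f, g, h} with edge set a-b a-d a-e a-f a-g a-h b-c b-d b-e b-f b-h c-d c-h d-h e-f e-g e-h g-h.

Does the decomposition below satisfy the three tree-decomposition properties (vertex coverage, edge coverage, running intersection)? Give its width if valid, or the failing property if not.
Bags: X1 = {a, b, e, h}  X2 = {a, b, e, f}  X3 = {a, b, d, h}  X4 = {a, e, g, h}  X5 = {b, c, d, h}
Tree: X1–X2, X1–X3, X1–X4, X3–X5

Every vertex of G appears in some bag (union = {a, b, c, d, e, f, g, h}); every edge is covered by a bag; and for each vertex v the set of bags containing v is connected in the bag tree. The decomposition is therefore valid. The largest bag has 4 vertices, so the width is 3.

Yes; width 3.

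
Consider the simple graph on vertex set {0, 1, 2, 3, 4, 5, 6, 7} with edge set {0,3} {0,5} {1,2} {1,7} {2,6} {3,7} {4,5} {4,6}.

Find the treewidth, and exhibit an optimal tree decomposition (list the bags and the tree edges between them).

Treewidth 2.
Bags: B1 = {4, 5, 6}  B2 = {0, 5, 6}  B3 = {0, 3, 6}  B4 = {3, 6, 7}  B5 = {1, 6, 7}  B6 = {1, 2, 6}
Tree: B1–B2, B2–B3, B3–B4, B4–B5, B5–B6

Each bag holds 3 vertices, so the decomposition has width 2, which upper-bounds the treewidth. For the lower bound, G contains the cycle 6–4–5–0–3–7–1–2–6, so G is not a forest; only forests have treewidth ≤ 1, hence tw(G) ≥ 2. Therefore the treewidth is 2.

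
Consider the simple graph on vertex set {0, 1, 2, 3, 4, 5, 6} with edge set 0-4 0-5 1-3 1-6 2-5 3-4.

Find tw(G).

1

A width-1 tree decomposition is:
Bags: B1 = {2, 5}  B2 = {0, 5}  B3 = {0, 4}  B4 = {3, 4}  B5 = {1, 3}  B6 = {1, 6}
Tree: B1–B2, B2–B3, B3–B4, B4–B5, B5–B6
The largest bag has 2 vertices, giving width 1; this decomposition certifies tw(G) ≤ 1. Any graph with an edge has treewidth ≥ 1, and G has the edge 2–5. The upper and lower bounds meet at 1, so that is the treewidth.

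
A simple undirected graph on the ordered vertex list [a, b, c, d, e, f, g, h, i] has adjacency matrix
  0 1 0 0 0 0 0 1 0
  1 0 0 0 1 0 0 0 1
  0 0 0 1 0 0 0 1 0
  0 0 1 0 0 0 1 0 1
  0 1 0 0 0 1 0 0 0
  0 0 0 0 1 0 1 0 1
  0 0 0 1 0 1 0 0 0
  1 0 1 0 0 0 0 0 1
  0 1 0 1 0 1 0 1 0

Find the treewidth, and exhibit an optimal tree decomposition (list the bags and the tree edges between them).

Every bag has size at most 4, so the width is 4 − 1 = 3 and tw(G) ≤ 3. For the lower bound: the 4 vertex sets {a,b,e}, {f}, {i}, {c,d,g,h} are disjoint, each induces a connected subgraph, and every pair is joined by at least one edge of G. Contracting each set to a single vertex therefore yields K_{4} as a minor, and since treewidth is minor-monotone, tw(G) ≥ tw(K_{4}) = 3. The upper and lower bounds meet at 3, so that is the treewidth.

Treewidth 3.
One such decomposition:
Bags: B1 = {a, b, e, f}  B2 = {a, b, f, i}  B3 = {a, f, h, i}  B4 = {f, g, h, i}  B5 = {d, g, h, i}  B6 = {c, d, g, h}
Tree: B1–B2, B2–B3, B3–B4, B4–B5, B5–B6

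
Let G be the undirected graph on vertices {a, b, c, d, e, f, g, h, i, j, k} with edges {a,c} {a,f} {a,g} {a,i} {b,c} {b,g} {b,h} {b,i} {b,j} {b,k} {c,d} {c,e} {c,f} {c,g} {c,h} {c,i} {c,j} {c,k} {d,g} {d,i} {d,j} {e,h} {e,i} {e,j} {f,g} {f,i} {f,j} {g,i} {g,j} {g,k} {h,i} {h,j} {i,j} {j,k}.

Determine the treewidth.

A width-4 tree decomposition is:
Bags: B1 = {c, f, g, i, j}  B2 = {a, c, f, g, i}  B3 = {b, c, g, i, j}  B4 = {c, d, g, i, j}  B5 = {b, c, h, i, j}  B6 = {b, c, g, j, k}  B7 = {c, e, h, i, j}
Tree: B1–B2, B1–B3, B1–B4, B3–B5, B3–B6, B5–B7
Every bag has size at most 5, so the width is 5 − 1 = 4 and tw(G) ≤ 4. On the other hand G contains the 5-clique {b, c, g, j, k}. A clique must lie in a single bag of any decomposition, so no decomposition can have width below 4. Combining the bounds, tw(G) = 4.

4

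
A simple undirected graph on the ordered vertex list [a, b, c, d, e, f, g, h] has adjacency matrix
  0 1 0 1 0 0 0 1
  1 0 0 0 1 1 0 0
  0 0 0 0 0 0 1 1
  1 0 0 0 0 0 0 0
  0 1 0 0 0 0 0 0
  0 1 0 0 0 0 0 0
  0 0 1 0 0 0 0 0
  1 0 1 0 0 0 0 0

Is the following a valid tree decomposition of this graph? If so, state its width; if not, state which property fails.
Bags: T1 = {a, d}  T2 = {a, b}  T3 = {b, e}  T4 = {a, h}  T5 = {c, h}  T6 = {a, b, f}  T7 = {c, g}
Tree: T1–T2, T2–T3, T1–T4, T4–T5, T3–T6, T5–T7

No — bags containing vertex a are not connected in the tree.

A tree decomposition must satisfy three properties: every vertex lies in some bag; for every edge, both endpoints lie together in some bag; and for every vertex, the bags containing it form a connected subtree. Here bags containing vertex a are not connected in the tree, so the decomposition is invalid.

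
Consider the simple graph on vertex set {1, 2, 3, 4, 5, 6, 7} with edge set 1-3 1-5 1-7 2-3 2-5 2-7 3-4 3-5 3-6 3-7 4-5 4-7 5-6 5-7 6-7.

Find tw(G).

3

A width-3 tree decomposition is:
Bags: B1 = {1, 3, 5, 7}  B2 = {2, 3, 5, 7}  B3 = {3, 4, 5, 7}  B4 = {3, 5, 6, 7}
Tree: B1–B2, B1–B3, B1–B4
Each bag holds 4 vertices, so the decomposition has width 3, which upper-bounds the treewidth. On the other hand G contains the 4-clique {1, 3, 5, 7}. A clique must lie in a single bag of any decomposition, so no decomposition can have width below 3. Therefore the treewidth is 3.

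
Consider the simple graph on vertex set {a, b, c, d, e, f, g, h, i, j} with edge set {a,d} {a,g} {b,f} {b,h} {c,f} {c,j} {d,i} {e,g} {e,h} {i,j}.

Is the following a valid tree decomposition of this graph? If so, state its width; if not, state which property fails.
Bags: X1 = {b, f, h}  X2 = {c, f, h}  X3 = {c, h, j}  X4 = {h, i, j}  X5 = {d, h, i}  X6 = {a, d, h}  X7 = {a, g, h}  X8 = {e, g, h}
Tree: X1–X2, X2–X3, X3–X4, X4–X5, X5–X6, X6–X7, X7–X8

Every vertex of G appears in some bag (union = {a, b, c, d, e, f, g, h, i, j}); every edge is covered by a bag; and for each vertex v the set of bags containing v is connected in the bag tree. The decomposition is therefore valid. The largest bag has 3 vertices, so the width is 2.

Yes; width 2.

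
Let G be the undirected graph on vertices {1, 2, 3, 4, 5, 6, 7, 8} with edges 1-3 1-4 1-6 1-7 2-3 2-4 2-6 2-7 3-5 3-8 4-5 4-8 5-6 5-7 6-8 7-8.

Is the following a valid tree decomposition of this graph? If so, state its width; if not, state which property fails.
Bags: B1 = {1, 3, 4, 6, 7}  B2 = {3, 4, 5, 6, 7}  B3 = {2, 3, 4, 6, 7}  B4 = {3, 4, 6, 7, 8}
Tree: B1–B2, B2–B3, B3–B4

Checking the three conditions: (i) the bags cover all of {1, 2, 3, 4, 5, 6, 7, 8}; (ii) for each edge, some bag contains both endpoints; (iii) the bags containing any fixed vertex form a subtree. All hold, so the decomposition is valid with width 5 − 1 = 4.

Yes; width 4.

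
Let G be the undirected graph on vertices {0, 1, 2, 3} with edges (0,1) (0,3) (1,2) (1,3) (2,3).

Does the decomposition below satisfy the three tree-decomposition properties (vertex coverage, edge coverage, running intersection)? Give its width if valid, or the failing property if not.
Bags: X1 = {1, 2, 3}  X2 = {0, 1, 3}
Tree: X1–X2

Yes; width 2.

Checking the three conditions: (i) the bags cover all of {0, 1, 2, 3}; (ii) for each edge, some bag contains both endpoints; (iii) the bags containing any fixed vertex form a subtree. All hold, so the decomposition is valid with width 3 − 1 = 2.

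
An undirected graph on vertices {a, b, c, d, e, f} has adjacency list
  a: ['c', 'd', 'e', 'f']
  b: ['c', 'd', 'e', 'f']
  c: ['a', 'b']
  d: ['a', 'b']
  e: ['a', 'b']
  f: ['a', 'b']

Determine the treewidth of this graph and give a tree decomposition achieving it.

Each bag holds 3 vertices, so the decomposition has width 2, which upper-bounds the treewidth. For the lower bound, G contains the cycle e–b–f–a–e, so G is not a forest; only forests have treewidth ≤ 1, hence tw(G) ≥ 2. Combining the bounds, tw(G) = 2.

Treewidth 2.
One such decomposition:
Bags: B1 = {a, b, e}  B2 = {a, b, f}  B3 = {a, b, d}  B4 = {a, b, c}
Tree: B1–B2, B2–B3, B3–B4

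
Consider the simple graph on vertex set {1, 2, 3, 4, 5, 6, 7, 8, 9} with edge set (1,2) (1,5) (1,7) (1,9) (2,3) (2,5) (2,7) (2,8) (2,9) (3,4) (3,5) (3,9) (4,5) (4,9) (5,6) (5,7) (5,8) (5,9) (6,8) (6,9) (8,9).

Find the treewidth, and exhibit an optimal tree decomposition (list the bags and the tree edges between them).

Each bag holds 4 vertices, so the decomposition has width 3, which upper-bounds the treewidth. For the lower bound, the 4 vertices {2, 5, 8, 9} are pairwise adjacent, and any tree decomposition puts a clique entirely inside one bag — forcing width ≥ 3. Hence tw(G) = 3 exactly.

Treewidth 3.
One such decomposition:
Bags: B1 = {2, 5, 8, 9}  B2 = {2, 3, 5, 9}  B3 = {1, 2, 5, 9}  B4 = {5, 6, 8, 9}  B5 = {1, 2, 5, 7}  B6 = {3, 4, 5, 9}
Tree: B1–B2, B2–B3, B1–B4, B3–B5, B2–B6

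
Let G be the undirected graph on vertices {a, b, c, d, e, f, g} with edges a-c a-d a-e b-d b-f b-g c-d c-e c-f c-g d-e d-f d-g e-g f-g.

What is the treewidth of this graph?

A width-3 tree decomposition is:
Bags: B1 = {c, d, f, g}  B2 = {c, d, e, g}  B3 = {a, c, d, e}  B4 = {b, d, f, g}
Tree: B1–B2, B2–B3, B1–B4
The largest bag has 4 vertices, giving width 3; this decomposition certifies tw(G) ≤ 3. Conversely, {c, d, e, g} is a clique of size 4, and the vertices of any clique must share a bag in every tree decomposition; so some bag has ≥ 4 vertices and tw(G) ≥ 3. Hence tw(G) = 3 exactly.

3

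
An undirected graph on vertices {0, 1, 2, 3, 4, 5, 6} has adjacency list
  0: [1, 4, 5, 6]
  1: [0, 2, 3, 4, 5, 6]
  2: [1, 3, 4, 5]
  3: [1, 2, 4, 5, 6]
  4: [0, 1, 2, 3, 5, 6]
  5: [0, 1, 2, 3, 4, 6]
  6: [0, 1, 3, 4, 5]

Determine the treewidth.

A width-4 tree decomposition is:
Bags: B1 = {1, 3, 4, 5, 6}  B2 = {0, 1, 4, 5, 6}  B3 = {1, 2, 3, 4, 5}
Tree: B1–B2, B1–B3
Each bag holds 5 vertices, so the decomposition has width 4, which upper-bounds the treewidth. For the lower bound, the 5 vertices {0, 1, 4, 5, 6} are pairwise adjacent, and any tree decomposition puts a clique entirely inside one bag — forcing width ≥ 4. Therefore the treewidth is 4.

4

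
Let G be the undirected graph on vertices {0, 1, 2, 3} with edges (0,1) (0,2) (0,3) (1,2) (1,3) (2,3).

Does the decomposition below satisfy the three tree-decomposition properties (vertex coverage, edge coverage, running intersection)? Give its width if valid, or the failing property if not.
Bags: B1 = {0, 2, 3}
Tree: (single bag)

No — vertex 1 appears in no bag.

A tree decomposition must satisfy three properties: every vertex lies in some bag; for every edge, both endpoints lie together in some bag; and for every vertex, the bags containing it form a connected subtree. Here vertex 1 appears in no bag, so the decomposition is invalid.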